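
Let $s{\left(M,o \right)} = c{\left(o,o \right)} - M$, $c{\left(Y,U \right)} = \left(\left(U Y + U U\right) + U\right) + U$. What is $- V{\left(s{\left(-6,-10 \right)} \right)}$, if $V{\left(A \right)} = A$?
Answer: $-186$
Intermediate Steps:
$c{\left(Y,U \right)} = U^{2} + 2 U + U Y$ ($c{\left(Y,U \right)} = \left(\left(U Y + U^{2}\right) + U\right) + U = \left(\left(U^{2} + U Y\right) + U\right) + U = \left(U + U^{2} + U Y\right) + U = U^{2} + 2 U + U Y$)
$s{\left(M,o \right)} = - M + o \left(2 + 2 o\right)$ ($s{\left(M,o \right)} = o \left(2 + o + o\right) - M = o \left(2 + 2 o\right) - M = - M + o \left(2 + 2 o\right)$)
$- V{\left(s{\left(-6,-10 \right)} \right)} = - (\left(-1\right) \left(-6\right) + 2 \left(-10\right) \left(1 - 10\right)) = - (6 + 2 \left(-10\right) \left(-9\right)) = - (6 + 180) = \left(-1\right) 186 = -186$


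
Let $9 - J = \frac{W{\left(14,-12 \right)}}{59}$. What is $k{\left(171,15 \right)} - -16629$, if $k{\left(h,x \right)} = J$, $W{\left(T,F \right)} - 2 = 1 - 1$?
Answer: $\frac{981640}{59} \approx 16638.0$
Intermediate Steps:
$W{\left(T,F \right)} = 2$ ($W{\left(T,F \right)} = 2 + \left(1 - 1\right) = 2 + 0 = 2$)
$J = \frac{529}{59}$ ($J = 9 - \frac{2}{59} = \frac{529}{59} \approx 8.9661$)
$k{\left(h,x \right)} = \frac{529}{59}$
$k{\left(171,15 \right)} - -16629 = \frac{529}{59} - -16629 = \frac{529}{59} + \left(\left(-418 - 4003\right) + 21050\right) = \frac{529}{59} + \left(-4421 + 21050\right) = \frac{529}{59} + 16629 = \frac{981640}{59}$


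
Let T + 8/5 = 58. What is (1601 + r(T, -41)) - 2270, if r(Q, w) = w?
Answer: -710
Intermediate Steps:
T = 282/5 (T = -8/5 + 58 = 282/5 ≈ 56.400)
(1601 + r(T, -41)) - 2270 = (1601 - 41) - 2270 = 1560 - 2270 = -710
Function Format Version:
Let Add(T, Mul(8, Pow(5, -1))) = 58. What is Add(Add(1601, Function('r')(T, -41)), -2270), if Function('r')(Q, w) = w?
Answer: -710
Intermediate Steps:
T = Rational(282, 5) (T = Add(Rational(-8, 5), 58) = Rational(282, 5) ≈ 56.400)
Add(Add(1601, Function('r')(T, -41)), -2270) = Add(Add(1601, -41), -2270) = Add(1560, -2270) = -710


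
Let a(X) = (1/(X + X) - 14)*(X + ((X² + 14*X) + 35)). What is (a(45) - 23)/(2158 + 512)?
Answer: -689087/48060 ≈ -14.338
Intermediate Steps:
a(X) = (-14 + 1/(2*X))*(35 + X² + 15*X) (a(X) = (1/(2*X) - 14)*(X + (35 + X² + 14*X)) = (1/(2*X) - 14)*(35 + X² + 15*X) = (-14 + 1/(2*X))*(35 + X² + 15*X))
(a(45) - 23)/(2158 + 512) = ((½)*(35 - 1*45*(965 + 28*45² + 419*45))/45 - 23)/(2158 + 512) = ((½)*(1/45)*(35 - 1*45*(965 + 28*2025 + 18855)) - 23)/2670 = ((½)*(1/45)*(35 - 1*45*(965 + 56700 + 18855)) - 23)*(1/2670) = ((½)*(1/45)*(35 - 1*45*76520) - 23)*(1/2670) = ((½)*(1/45)*(35 - 3443400) - 23)*(1/2670) = ((½)*(1/45)*(-3443365) - 23)*(1/2670) = (-688673/18 - 23)*(1/2670) = -689087/18*1/2670 = -689087/48060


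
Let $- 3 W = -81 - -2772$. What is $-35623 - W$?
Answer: $-34726$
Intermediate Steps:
$W = -897$ ($W = - \frac{-81 - -2772}{3} = - \frac{-81 + 2772}{3} = \left(- \frac{1}{3}\right) 2691 = -897$)
$-35623 - W = -35623 - -897 = -35623 + 897 = -34726$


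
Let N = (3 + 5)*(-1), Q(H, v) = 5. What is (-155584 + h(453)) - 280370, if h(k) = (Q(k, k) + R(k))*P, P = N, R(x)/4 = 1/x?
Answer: -197505314/453 ≈ -4.3599e+5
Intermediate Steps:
N = -8 (N = 8*(-1) = -8)
R(x) = 4/x
P = -8
h(k) = -40 - 32/k (h(k) = (5 + 4/k)*(-8) = -40 - 32/k)
(-155584 + h(453)) - 280370 = (-155584 + (-40 - 32/453)) - 280370 = (-155584 - 18152/453) - 280370 = -70497704/453 - 280370 = -197505314/453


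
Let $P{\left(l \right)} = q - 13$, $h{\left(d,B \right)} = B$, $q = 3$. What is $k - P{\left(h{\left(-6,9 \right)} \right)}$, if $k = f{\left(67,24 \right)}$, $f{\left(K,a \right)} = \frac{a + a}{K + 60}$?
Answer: $\frac{1318}{127} \approx 10.378$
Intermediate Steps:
$P{\left(l \right)} = -10$ ($P{\left(l \right)} = 3 - 13 = -10$)
$f{\left(K,a \right)} = \frac{2 a}{60 + K}$
$k = \frac{48}{127}$ ($k = 2 \cdot 24 \frac{1}{60 + 67} = 2 \cdot 24 \cdot \frac{1}{127} = \frac{48}{127} \approx 0.37795$)
$k - P{\left(h{\left(-6,9 \right)} \right)} = \frac{48}{127} - -10 = \frac{48}{127} + 10 = \frac{1318}{127}$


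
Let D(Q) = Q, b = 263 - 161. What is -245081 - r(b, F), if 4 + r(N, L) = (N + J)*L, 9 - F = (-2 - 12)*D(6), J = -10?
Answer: -253633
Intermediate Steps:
b = 102
F = 93 (F = 9 - (-2 - 12)*6 = 9 - (-14)*6 = 9 - 1*(-84) = 9 + 84 = 93)
r(N, L) = -4 + L*(-10 + N) (r(N, L) = -4 + (N - 10)*L = -4 + (-10 + N)*L = -4 + L*(-10 + N))
-245081 - r(b, F) = -245081 - (-4 - 10*93 + 93*102) = -245081 - (-4 - 930 + 9486) = -245081 - 1*8552 = -245081 - 8552 = -253633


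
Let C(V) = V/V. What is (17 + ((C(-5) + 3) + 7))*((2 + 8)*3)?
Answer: 840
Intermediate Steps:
C(V) = 1
(17 + ((C(-5) + 3) + 7))*((2 + 8)*3) = (17 + ((1 + 3) + 7))*((2 + 8)*3) = (17 + (4 + 7))*(10*3) = (17 + 11)*30 = 28*30 = 840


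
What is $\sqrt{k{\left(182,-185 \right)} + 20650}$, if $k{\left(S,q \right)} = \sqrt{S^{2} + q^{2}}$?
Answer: $\sqrt{20650 + \sqrt{67349}} \approx 144.6$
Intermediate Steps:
$\sqrt{k{\left(182,-185 \right)} + 20650} = \sqrt{\sqrt{182^{2} + \left(-185\right)^{2}} + 20650} = \sqrt{\sqrt{33124 + 34225} + 20650} = \sqrt{\sqrt{67349} + 20650} = \sqrt{20650 + \sqrt{67349}}$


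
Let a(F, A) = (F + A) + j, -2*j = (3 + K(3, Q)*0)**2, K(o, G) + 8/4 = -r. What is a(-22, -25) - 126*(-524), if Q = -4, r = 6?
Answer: 131945/2 ≈ 65973.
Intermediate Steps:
K(o, G) = -8 (K(o, G) = -2 - 1*6 = -2 - 6 = -8)
j = -9/2 (j = -(3 - 8*0)**2/2 = -(3 + 0)**2/2 = -1/2*3**2 = -1/2*9 = -9/2 ≈ -4.5000)
a(F, A) = -9/2 + A + F (a(F, A) = (F + A) - 9/2 = (A + F) - 9/2 = -9/2 + A + F)
a(-22, -25) - 126*(-524) = (-9/2 - 25 - 22) - 126*(-524) = -103/2 + 66024 = 131945/2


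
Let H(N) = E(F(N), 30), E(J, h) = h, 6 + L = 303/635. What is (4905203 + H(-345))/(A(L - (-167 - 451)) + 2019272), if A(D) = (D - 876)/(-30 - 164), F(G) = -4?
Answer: 604275653270/248754285017 ≈ 2.4292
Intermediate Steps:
L = -3507/635 (L = -6 + 303/635 = -3507/635 ≈ -5.5228)
H(N) = 30
A(D) = 438/97 - D/194 (A(D) = (-876 + D)/(-194) = (-876 + D)*(-1/194) = 438/97 - D/194)
(4905203 + H(-345))/(A(L - (-167 - 451)) + 2019272) = (4905203 + 30)/((438/97 - (-3507/635 - (-167 - 451))/194) + 2019272) = 4905233/((438/97 - (-3507/635 - 1*(-618))/194) + 2019272) = 4905233/((438/97 - (-3507/635 + 618)/194) + 2019272) = 4905233/((438/97 - 1/194*388923/635) + 2019272) = 4905233/((438/97 - 388923/123190) + 2019272) = 4905233/(167337/123190 + 2019272) = 4905233/(248754285017/123190) = 4905233*(123190/248754285017) = 604275653270/248754285017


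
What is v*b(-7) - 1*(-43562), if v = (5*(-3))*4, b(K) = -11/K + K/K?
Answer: 303854/7 ≈ 43408.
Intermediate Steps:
b(K) = 1 - 11/K (b(K) = -11/K + 1 = 1 - 11/K)
v = -60 (v = -15*4 = -60)
v*b(-7) - 1*(-43562) = -60*(-11 - 7)/(-7) - 1*(-43562) = -(-60)*(-18)/7 + 43562 = -60*18/7 + 43562 = -1080/7 + 43562 = 303854/7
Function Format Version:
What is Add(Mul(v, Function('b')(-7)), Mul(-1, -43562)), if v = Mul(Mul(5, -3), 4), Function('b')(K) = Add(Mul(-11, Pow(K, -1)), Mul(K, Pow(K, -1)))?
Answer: Rational(303854, 7) ≈ 43408.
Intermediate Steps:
Function('b')(K) = Add(1, Mul(-11, Pow(K, -1))) (Function('b')(K) = Add(Mul(-11, Pow(K, -1)), 1) = Add(1, Mul(-11, Pow(K, -1))))
v = -60 (v = Mul(-15, 4) = -60)
Add(Mul(v, Function('b')(-7)), Mul(-1, -43562)) = Add(Mul(-60, Mul(Pow(-7, -1), Add(-11, -7))), Mul(-1, -43562)) = Add(Mul(-60, Mul(Rational(-1, 7), -18)), 43562) = Add(Mul(-60, Rational(18, 7)), 43562) = Add(Rational(-1080, 7), 43562) = Rational(303854, 7)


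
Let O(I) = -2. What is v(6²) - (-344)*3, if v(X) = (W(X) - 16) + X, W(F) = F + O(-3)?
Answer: 1086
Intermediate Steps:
W(F) = -2 + F (W(F) = F - 2 = -2 + F)
v(X) = -18 + 2*X (v(X) = ((-2 + X) - 16) + X = (-18 + X) + X = -18 + 2*X)
v(6²) - (-344)*3 = (-18 + 2*6²) - (-344)*3 = (-18 + 2*36) - 1*(-1032) = (-18 + 72) + 1032 = 54 + 1032 = 1086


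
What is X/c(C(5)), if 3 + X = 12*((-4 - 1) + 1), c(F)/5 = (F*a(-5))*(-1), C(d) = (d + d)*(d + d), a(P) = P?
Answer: -51/2500 ≈ -0.020400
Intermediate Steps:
C(d) = 4*d**2 (C(d) = (2*d)*(2*d) = 4*d**2)
c(F) = 25*F (c(F) = 5*((F*(-5))*(-1)) = 5*(-5*F*(-1)) = 5*(5*F) = 25*F)
X = -51 (X = -3 + 12*((-4 - 1) + 1) = -3 + 12*(-5 + 1) = -3 + 12*(-4) = -3 - 48 = -51)
X/c(C(5)) = -51/(25*(4*5**2)) = -51/(25*(4*25)) = -51/(25*100) = -51/2500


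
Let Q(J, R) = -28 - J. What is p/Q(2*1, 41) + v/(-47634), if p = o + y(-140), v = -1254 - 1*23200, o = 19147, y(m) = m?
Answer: -50258101/79390 ≈ -633.05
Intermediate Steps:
v = -24454 (v = -1254 - 23200 = -24454)
p = 19007 (p = 19147 - 140 = 19007)
p/Q(2*1, 41) + v/(-47634) = 19007/(-28 - 2) - 24454/(-47634) = 19007/(-28 - 1*2) - 24454*(-1/47634) = 19007/(-28 - 2) + 12227/23817 = 19007/(-30) + 12227/23817 = 19007*(-1/30) + 12227/23817 = -19007/30 + 12227/23817 = -50258101/79390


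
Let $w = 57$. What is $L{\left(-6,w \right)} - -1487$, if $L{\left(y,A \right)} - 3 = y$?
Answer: $1484$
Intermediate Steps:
$L{\left(y,A \right)} = 3 + y$
$L{\left(-6,w \right)} - -1487 = \left(3 - 6\right) - -1487 = -3 + 1487 = 1484$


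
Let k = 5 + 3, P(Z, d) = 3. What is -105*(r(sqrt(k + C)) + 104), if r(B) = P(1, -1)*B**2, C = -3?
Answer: -12495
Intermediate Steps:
k = 8
r(B) = 3*B**2
-105*(r(sqrt(k + C)) + 104) = -105*(3*(sqrt(8 - 3))**2 + 104) = -105*(3*(sqrt(5))**2 + 104) = -105*(3*5 + 104) = -105*(15 + 104) = -105*119 = -12495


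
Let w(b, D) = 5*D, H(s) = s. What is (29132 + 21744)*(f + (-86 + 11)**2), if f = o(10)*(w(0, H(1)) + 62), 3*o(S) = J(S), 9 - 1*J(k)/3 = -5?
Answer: 333899188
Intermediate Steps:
J(k) = 42 (J(k) = 27 - 3*(-5) = 27 + 15 = 42)
o(S) = 14 (o(S) = (1/3)*42 = 14)
f = 938 (f = 14*(5*1 + 62) = 14*(5 + 62) = 14*67 = 938)
(29132 + 21744)*(f + (-86 + 11)**2) = (29132 + 21744)*(938 + (-86 + 11)**2) = 50876*(938 + (-75)**2) = 50876*(938 + 5625) = 50876*6563 = 333899188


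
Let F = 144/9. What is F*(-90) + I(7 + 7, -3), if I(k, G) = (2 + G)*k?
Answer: -1454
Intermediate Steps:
F = 16 (F = 144*(1/9) = 16)
I(k, G) = k*(2 + G)
F*(-90) + I(7 + 7, -3) = 16*(-90) + (7 + 7)*(2 - 3) = -1440 + 14*(-1) = -1440 - 14 = -1454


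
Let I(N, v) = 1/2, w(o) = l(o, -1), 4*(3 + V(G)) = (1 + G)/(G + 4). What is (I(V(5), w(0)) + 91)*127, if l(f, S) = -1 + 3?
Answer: 23241/2 ≈ 11621.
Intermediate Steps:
V(G) = -3 + (1 + G)/(4*(4 + G)) (V(G) = -3 + ((1 + G)/(G + 4))/4 = -3 + ((1 + G)/(4 + G))/4 = -3 + (1 + G)/(4*(4 + G)))
l(f, S) = 2
w(o) = 2
I(N, v) = ½
(I(V(5), w(0)) + 91)*127 = (½ + 91)*127 = (183/2)*127 = 23241/2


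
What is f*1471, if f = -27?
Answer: -39717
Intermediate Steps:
f*1471 = -27*1471 = -39717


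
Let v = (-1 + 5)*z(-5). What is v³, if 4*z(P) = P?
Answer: -125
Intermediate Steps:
z(P) = P/4
v = -5 (v = (-1 + 5)*((¼)*(-5)) = 4*(-5/4) = -5)
v³ = (-5)³ = -125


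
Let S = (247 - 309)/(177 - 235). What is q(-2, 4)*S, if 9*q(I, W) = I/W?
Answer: -31/522 ≈ -0.059387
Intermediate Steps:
q(I, W) = I/(9*W) (q(I, W) = (I/W)/9 = I/(9*W))
S = 31/29 (S = -62/(-58) = -62*(-1/58) = 31/29 ≈ 1.0690)
q(-2, 4)*S = ((⅑)*(-2)/4)*(31/29) = ((⅑)*(-2)*(¼))*(31/29) = -1/18*31/29 = -31/522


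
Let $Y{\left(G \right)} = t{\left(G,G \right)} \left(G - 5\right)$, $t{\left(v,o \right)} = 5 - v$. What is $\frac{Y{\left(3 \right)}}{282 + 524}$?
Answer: $- \frac{2}{403} \approx -0.0049628$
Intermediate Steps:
$Y{\left(G \right)} = \left(-5 + G\right) \left(5 - G\right)$ ($Y{\left(G \right)} = \left(5 - G\right) \left(G - 5\right) = \left(5 - G\right) \left(-5 + G\right) = \left(-5 + G\right) \left(5 - G\right)$)
$\frac{Y{\left(3 \right)}}{282 + 524} = \frac{\left(-1\right) \left(-5 + 3\right)^{2}}{282 + 524} = \frac{\left(-1\right) \left(-2\right)^{2}}{806} = \frac{\left(-1\right) 4}{806} = \frac{1}{806} \left(-4\right) = - \frac{2}{403}$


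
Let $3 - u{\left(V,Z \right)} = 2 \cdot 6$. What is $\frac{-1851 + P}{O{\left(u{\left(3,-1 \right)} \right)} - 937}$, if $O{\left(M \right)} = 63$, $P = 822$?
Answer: $\frac{1029}{874} \approx 1.1773$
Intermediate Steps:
$u{\left(V,Z \right)} = -9$ ($u{\left(V,Z \right)} = 3 - 2 \cdot 6 = 3 - 12 = -9$)
$\frac{-1851 + P}{O{\left(u{\left(3,-1 \right)} \right)} - 937} = \frac{-1851 + 822}{63 - 937} = - \frac{1029}{-874} = \left(-1029\right) \left(- \frac{1}{874}\right) = \frac{1029}{874}$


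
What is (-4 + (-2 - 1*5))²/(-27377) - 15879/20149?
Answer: -437157412/551619173 ≈ -0.79250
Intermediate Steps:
(-4 + (-2 - 1*5))²/(-27377) - 15879/20149 = (-4 + (-2 - 5))²*(-1/27377) - 15879*1/20149 = (-4 - 7)²*(-1/27377) - 15879/20149 = (-11)²*(-1/27377) - 15879/20149 = 121*(-1/27377) - 15879/20149 = -121/27377 - 15879/20149 = -437157412/551619173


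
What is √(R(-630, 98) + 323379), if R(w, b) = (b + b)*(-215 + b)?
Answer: 3*√33383 ≈ 548.13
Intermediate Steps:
R(w, b) = 2*b*(-215 + b) (R(w, b) = (2*b)*(-215 + b) = 2*b*(-215 + b))
√(R(-630, 98) + 323379) = √(2*98*(-215 + 98) + 323379) = √(2*98*(-117) + 323379) = √(-22932 + 323379) = √300447 = 3*√33383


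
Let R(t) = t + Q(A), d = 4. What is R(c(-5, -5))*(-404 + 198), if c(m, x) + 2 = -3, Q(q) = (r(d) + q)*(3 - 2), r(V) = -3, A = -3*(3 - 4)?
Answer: 1030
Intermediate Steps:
A = 3 (A = -3*(-1) = 3)
Q(q) = -3 + q (Q(q) = (-3 + q)*(3 - 2) = (-3 + q)*1 = -3 + q)
c(m, x) = -5 (c(m, x) = -2 - 3 = -5)
R(t) = t (R(t) = t + (-3 + 3) = t + 0 = t)
R(c(-5, -5))*(-404 + 198) = -5*(-404 + 198) = -5*(-206) = 1030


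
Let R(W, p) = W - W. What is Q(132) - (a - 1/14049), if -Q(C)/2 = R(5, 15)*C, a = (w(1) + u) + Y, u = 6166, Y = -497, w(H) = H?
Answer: -79657829/14049 ≈ -5670.0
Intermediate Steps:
R(W, p) = 0
a = 5670 (a = (1 + 6166) - 497 = 6167 - 497 = 5670)
Q(C) = 0 (Q(C) = -0*C = -2*0 = 0)
Q(132) - (a - 1/14049) = 0 - (5670 - 1/14049) = 0 - 1*79657829/14049 = 0 - 79657829/14049 = -79657829/14049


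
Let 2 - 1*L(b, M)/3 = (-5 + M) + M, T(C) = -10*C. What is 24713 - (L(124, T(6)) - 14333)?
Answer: 38665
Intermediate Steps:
L(b, M) = 21 - 6*M (L(b, M) = 6 - 3*((-5 + M) + M) = 6 - 3*(-5 + 2*M) = 6 + (15 - 6*M) = 21 - 6*M)
24713 - (L(124, T(6)) - 14333) = 24713 - ((21 - (-60)*6) - 14333) = 24713 - ((21 - 6*(-60)) - 14333) = 24713 - ((21 + 360) - 14333) = 24713 - (381 - 14333) = 24713 - 1*(-13952) = 24713 + 13952 = 38665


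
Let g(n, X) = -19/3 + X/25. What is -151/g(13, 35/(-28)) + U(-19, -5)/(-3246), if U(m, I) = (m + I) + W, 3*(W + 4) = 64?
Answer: 44116970/1864827 ≈ 23.657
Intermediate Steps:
W = 52/3 (W = -4 + (⅓)*64 = -4 + 64/3 = 52/3 ≈ 17.333)
g(n, X) = -19/3 + X/25 (g(n, X) = -19*⅓ + X*(1/25) = -19/3 + X/25)
U(m, I) = 52/3 + I + m (U(m, I) = (m + I) + 52/3 = (I + m) + 52/3 = 52/3 + I + m)
-151/g(13, 35/(-28)) + U(-19, -5)/(-3246) = -151/(-19/3 + (35/(-28))/25) + (52/3 - 5 - 19)/(-3246) = -151/(-19/3 + (35*(-1/28))/25) - 20/3*(-1/3246) = -151/(-19/3 + (1/25)*(-5/4)) + 10/4869 = -151/(-19/3 - 1/20) + 10/4869 = -151/(-383/60) + 10/4869 = -151*(-60/383) + 10/4869 = 9060/383 + 10/4869 = 44116970/1864827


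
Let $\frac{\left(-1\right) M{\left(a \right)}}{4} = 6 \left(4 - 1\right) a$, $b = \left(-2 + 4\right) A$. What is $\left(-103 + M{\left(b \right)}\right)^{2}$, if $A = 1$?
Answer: $61009$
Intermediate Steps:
$b = 2$ ($b = \left(-2 + 4\right) 1 = 2 \cdot 1 = 2$)
$M{\left(a \right)} = - 72 a$ ($M{\left(a \right)} = - 4 \cdot 6 \left(4 - 1\right) a = - 4 \cdot 6 \cdot 3 a = - 4 \cdot 18 a = - 72 a$)
$\left(-103 + M{\left(b \right)}\right)^{2} = \left(-103 - 144\right)^{2} = \left(-247\right)^{2} = 61009$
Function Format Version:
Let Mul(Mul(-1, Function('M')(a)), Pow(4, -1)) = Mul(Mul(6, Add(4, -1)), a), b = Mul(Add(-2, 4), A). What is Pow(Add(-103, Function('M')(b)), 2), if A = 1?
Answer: 61009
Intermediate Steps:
b = 2 (b = Mul(Add(-2, 4), 1) = Mul(2, 1) = 2)
Function('M')(a) = Mul(-72, a) (Function('M')(a) = Mul(-4, Mul(Mul(6, Add(4, -1)), a)) = Mul(-4, Mul(Mul(6, 3), a)) = Mul(-4, Mul(18, a)) = Mul(-72, a))
Pow(Add(-103, Function('M')(b)), 2) = Pow(Add(-103, Mul(-72, 2)), 2) = Pow(Add(-103, -144), 2) = Pow(-247, 2) = 61009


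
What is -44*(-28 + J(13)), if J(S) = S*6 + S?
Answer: -2772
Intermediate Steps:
J(S) = 7*S (J(S) = 6*S + S = 7*S)
-44*(-28 + J(13)) = -44*(-28 + 7*13) = -44*(-28 + 91) = -44*63 = -2772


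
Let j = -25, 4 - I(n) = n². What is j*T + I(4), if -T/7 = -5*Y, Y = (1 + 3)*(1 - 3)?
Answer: 6988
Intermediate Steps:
Y = -8 (Y = 4*(-2) = -8)
I(n) = 4 - n²
T = -280 (T = -(-35)*(-8) = -7*40 = -280)
j*T + I(4) = -25*(-280) + (4 - 1*4²) = 7000 + (4 - 1*16) = 7000 + (4 - 16) = 7000 - 12 = 6988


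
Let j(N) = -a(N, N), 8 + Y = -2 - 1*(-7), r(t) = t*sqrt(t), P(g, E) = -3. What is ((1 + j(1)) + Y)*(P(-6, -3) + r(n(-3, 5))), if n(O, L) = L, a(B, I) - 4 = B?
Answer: 21 - 35*sqrt(5) ≈ -57.262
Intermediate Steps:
a(B, I) = 4 + B
r(t) = t**(3/2)
Y = -3 (Y = -8 + (-2 - 1*(-7)) = -8 + (-2 + 7) = -8 + 5 = -3)
j(N) = -4 - N (j(N) = -(4 + N) = -4 - N)
((1 + j(1)) + Y)*(P(-6, -3) + r(n(-3, 5))) = ((1 + (-4 - 1*1)) - 3)*(-3 + 5**(3/2)) = ((1 + (-4 - 1)) - 3)*(-3 + 5*sqrt(5)) = ((1 - 5) - 3)*(-3 + 5*sqrt(5)) = (-4 - 3)*(-3 + 5*sqrt(5)) = -7*(-3 + 5*sqrt(5)) = 21 - 35*sqrt(5)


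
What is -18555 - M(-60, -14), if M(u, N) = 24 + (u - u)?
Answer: -18579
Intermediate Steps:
M(u, N) = 24 (M(u, N) = 24 + 0 = 24)
-18555 - M(-60, -14) = -18555 - 1*24 = -18555 - 24 = -18579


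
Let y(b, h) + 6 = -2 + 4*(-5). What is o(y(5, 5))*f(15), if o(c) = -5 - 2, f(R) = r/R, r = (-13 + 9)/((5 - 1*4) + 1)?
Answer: 14/15 ≈ 0.93333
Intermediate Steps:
r = -2 (r = -4/((5 - 4) + 1) = -4/(1 + 1) = -4/2 = -4*½ = -2)
y(b, h) = -28 (y(b, h) = -6 + (-2 + 4*(-5)) = -6 + (-2 - 20) = -6 - 22 = -28)
f(R) = -2/R
o(c) = -7
o(y(5, 5))*f(15) = -(-14)/15 = -7*(-2/15) = 14/15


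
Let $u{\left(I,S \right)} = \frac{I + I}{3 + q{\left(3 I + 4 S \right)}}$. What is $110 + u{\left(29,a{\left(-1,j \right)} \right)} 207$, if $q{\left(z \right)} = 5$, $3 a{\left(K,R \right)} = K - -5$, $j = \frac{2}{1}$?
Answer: $\frac{6443}{4} \approx 1610.8$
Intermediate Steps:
$j = 2$ ($j = 2 \cdot 1 = 2$)
$a{\left(K,R \right)} = \frac{5}{3} + \frac{K}{3}$ ($a{\left(K,R \right)} = \frac{K - -5}{3} = \frac{K + 5}{3} = \frac{5 + K}{3} = \frac{5}{3} + \frac{K}{3}$)
$u{\left(I,S \right)} = \frac{I}{4}$ ($u{\left(I,S \right)} = \frac{I + I}{3 + 5} = \frac{2 I}{8} = 2 I \frac{1}{8} = \frac{I}{4}$)
$110 + u{\left(29,a{\left(-1,j \right)} \right)} 207 = 110 + \frac{1}{4} \cdot 29 \cdot 207 = 110 + \frac{29}{4} \cdot 207 = 110 + \frac{6003}{4} = \frac{6443}{4}$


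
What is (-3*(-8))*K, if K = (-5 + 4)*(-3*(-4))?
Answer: -288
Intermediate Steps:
K = -12 (K = -1*12 = -12)
(-3*(-8))*K = -3*(-8)*(-12) = 24*(-12) = -288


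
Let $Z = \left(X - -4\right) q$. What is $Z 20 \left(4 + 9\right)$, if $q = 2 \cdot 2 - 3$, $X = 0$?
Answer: $1040$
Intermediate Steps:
$q = 1$ ($q = 4 - 3 = 1$)
$Z = 4$ ($Z = \left(0 - -4\right) 1 = \left(0 + 4\right) 1 = 4 \cdot 1 = 4$)
$Z 20 \left(4 + 9\right) = 4 \cdot 20 \left(4 + 9\right) = 80 \cdot 13 = 1040$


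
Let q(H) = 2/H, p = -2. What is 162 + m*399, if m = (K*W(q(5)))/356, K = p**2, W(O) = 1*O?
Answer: 72888/445 ≈ 163.79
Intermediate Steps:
W(O) = O
K = 4 (K = (-2)**2 = 4)
m = 2/445 (m = (4*(2/5))/356 = (4*(2*(1/5)))*(1/356) = (4*(2/5))*(1/356) = (8/5)*(1/356) = 2/445 ≈ 0.0044944)
162 + m*399 = 162 + (2/445)*399 = 162 + 798/445 = 72888/445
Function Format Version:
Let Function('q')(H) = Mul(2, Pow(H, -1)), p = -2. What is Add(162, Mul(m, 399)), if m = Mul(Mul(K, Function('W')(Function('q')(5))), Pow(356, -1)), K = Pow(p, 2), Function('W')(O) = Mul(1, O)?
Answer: Rational(72888, 445) ≈ 163.79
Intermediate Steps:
Function('W')(O) = O
K = 4 (K = Pow(-2, 2) = 4)
m = Rational(2, 445) (m = Mul(Mul(4, Mul(2, Pow(5, -1))), Pow(356, -1)) = Mul(Mul(4, Mul(2, Rational(1, 5))), Rational(1, 356)) = Mul(Mul(4, Rational(2, 5)), Rational(1, 356)) = Mul(Rational(8, 5), Rational(1, 356)) = Rational(2, 445) ≈ 0.0044944)
Add(162, Mul(m, 399)) = Add(162, Mul(Rational(2, 445), 399)) = Add(162, Rational(798, 445)) = Rational(72888, 445)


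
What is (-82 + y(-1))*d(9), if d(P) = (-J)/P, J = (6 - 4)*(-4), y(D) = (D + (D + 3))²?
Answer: -72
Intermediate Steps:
y(D) = (3 + 2*D)² (y(D) = (D + (3 + D))² = (3 + 2*D)²)
J = -8 (J = 2*(-4) = -8)
d(P) = 8/P (d(P) = (-1*(-8))/P = 8/P)
(-82 + y(-1))*d(9) = (-82 + (3 + 2*(-1))²)*(8/9) = (-82 + (3 - 2)²)*(8*(⅑)) = (-82 + 1²)*(8/9) = (-82 + 1)*(8/9) = -81*8/9 = -72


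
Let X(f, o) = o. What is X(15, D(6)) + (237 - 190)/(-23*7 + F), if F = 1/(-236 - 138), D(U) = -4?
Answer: -258438/60215 ≈ -4.2919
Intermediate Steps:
F = -1/374 (F = 1/(-374) = -1/374 ≈ -0.0026738)
X(15, D(6)) + (237 - 190)/(-23*7 + F) = -4 + (237 - 190)/(-23*7 - 1/374) = -4 + 47/(-161 - 1/374) = -4 + 47/(-60215/374) = -4 + 47*(-374/60215) = -4 - 17578/60215 = -258438/60215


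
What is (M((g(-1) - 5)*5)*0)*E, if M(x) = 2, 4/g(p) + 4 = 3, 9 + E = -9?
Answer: 0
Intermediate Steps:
E = -18 (E = -9 - 9 = -18)
g(p) = -4 (g(p) = 4/(-4 + 3) = 4/(-1) = 4*(-1) = -4)
(M((g(-1) - 5)*5)*0)*E = (2*0)*(-18) = 0*(-18) = 0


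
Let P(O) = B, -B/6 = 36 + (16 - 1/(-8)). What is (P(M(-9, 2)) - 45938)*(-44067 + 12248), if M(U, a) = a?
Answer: 5886610457/4 ≈ 1.4717e+9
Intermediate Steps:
B = -1251/4 (B = -6*(36 + (16 - 1/(-8))) = -6*(36 + (16 - 1*(-⅛))) = -6*(36 + (16 + ⅛)) = -6*(36 + 129/8) = -6*417/8 = -1251/4 ≈ -312.75)
P(O) = -1251/4
(P(M(-9, 2)) - 45938)*(-44067 + 12248) = (-1251/4 - 45938)*(-44067 + 12248) = -185003/4*(-31819) = 5886610457/4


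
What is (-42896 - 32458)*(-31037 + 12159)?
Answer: 1422532812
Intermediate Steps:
(-42896 - 32458)*(-31037 + 12159) = -75354*(-18878) = 1422532812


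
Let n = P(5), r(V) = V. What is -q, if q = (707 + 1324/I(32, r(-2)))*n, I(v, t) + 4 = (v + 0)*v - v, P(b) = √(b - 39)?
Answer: -174960*I*√34/247 ≈ -4130.3*I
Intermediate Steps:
P(b) = √(-39 + b)
n = I*√34 (n = √(-39 + 5) = √(-34) = I*√34 ≈ 5.8309*I)
I(v, t) = -4 + v² - v (I(v, t) = -4 + ((v + 0)*v - v) = -4 + (v*v - v) = -4 + (v² - v) = -4 + v² - v)
q = 174960*I*√34/247 (q = (707 + 1324/(-4 + 32² - 1*32))*(I*√34) = (707 + 1324/(-4 + 1024 - 32))*(I*√34) = (707 + 1324/988)*(I*√34) = (707 + 1324*(1/988))*(I*√34) = (707 + 331/247)*(I*√34) = 174960*(I*√34)/247 = 174960*I*√34/247 ≈ 4130.3*I)
-q = -174960*I*√34/247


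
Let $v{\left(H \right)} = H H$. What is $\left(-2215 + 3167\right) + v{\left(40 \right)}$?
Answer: $2552$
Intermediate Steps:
$v{\left(H \right)} = H^{2}$
$\left(-2215 + 3167\right) + v{\left(40 \right)} = \left(-2215 + 3167\right) + 40^{2} = 952 + 1600 = 2552$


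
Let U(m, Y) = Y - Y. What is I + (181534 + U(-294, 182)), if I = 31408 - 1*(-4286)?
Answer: 217228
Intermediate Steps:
U(m, Y) = 0
I = 35694 (I = 31408 + 4286 = 35694)
I + (181534 + U(-294, 182)) = 35694 + (181534 + 0) = 35694 + 181534 = 217228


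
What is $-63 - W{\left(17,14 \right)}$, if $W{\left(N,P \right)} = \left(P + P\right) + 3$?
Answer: $-94$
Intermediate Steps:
$W{\left(N,P \right)} = 3 + 2 P$ ($W{\left(N,P \right)} = 2 P + 3 = 3 + 2 P$)
$-63 - W{\left(17,14 \right)} = -63 - \left(3 + 2 \cdot 14\right) = -63 - \left(3 + 28\right) = -63 - 31 = -94$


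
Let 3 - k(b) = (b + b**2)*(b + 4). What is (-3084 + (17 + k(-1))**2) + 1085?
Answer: -1599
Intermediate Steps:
k(b) = 3 - (4 + b)*(b + b**2) (k(b) = 3 - (b + b**2)*(b + 4) = 3 - (b + b**2)*(4 + b) = 3 - (4 + b)*(b + b**2))
(-3084 + (17 + k(-1))**2) + 1085 = (-3084 + (17 + (3 - 1*(-1)**3 - 5*(-1)**2 - 4*(-1)))**2) + 1085 = (-3084 + (17 + (3 - 1*(-1) - 5*1 + 4))**2) + 1085 = (-3084 + (17 + (3 + 1 - 5 + 4))**2) + 1085 = (-3084 + (17 + 3)**2) + 1085 = (-3084 + 20**2) + 1085 = (-3084 + 400) + 1085 = -2684 + 1085 = -1599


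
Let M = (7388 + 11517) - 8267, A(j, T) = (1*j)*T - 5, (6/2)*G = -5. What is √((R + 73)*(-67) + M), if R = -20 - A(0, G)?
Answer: 4*√422 ≈ 82.171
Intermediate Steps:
G = -5/3 (G = (⅓)*(-5) = -5/3 ≈ -1.6667)
A(j, T) = -5 + T*j (A(j, T) = j*T - 5 = T*j - 5 = -5 + T*j)
M = 10638 (M = 18905 - 8267 = 10638)
R = -15 (R = -20 - (-5 - 5/3*0) = -20 - (-5 + 0) = -20 - 1*(-5) = -20 + 5 = -15)
√((R + 73)*(-67) + M) = √((-15 + 73)*(-67) + 10638) = √(58*(-67) + 10638) = √(-3886 + 10638) = √6752 = 4*√422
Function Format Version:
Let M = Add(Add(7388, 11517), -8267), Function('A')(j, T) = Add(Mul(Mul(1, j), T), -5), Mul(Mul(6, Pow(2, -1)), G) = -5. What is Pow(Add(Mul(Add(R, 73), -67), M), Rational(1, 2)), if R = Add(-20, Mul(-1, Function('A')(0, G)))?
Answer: Mul(4, Pow(422, Rational(1, 2))) ≈ 82.171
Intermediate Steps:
G = Rational(-5, 3) (G = Mul(Rational(1, 3), -5) = Rational(-5, 3) ≈ -1.6667)
Function('A')(j, T) = Add(-5, Mul(T, j)) (Function('A')(j, T) = Add(Mul(j, T), -5) = Add(Mul(T, j), -5) = Add(-5, Mul(T, j)))
M = 10638 (M = Add(18905, -8267) = 10638)
R = -15 (R = Add(-20, Mul(-1, Add(-5, Mul(Rational(-5, 3), 0)))) = Add(-20, Mul(-1, Add(-5, 0))) = Add(-20, Mul(-1, -5)) = Add(-20, 5) = -15)
Pow(Add(Mul(Add(R, 73), -67), M), Rational(1, 2)) = Pow(Add(Mul(Add(-15, 73), -67), 10638), Rational(1, 2)) = Pow(Add(Mul(58, -67), 10638), Rational(1, 2)) = Pow(Add(-3886, 10638), Rational(1, 2)) = Pow(6752, Rational(1, 2)) = Mul(4, Pow(422, Rational(1, 2)))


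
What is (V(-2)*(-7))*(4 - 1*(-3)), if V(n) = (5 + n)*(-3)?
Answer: 441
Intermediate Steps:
V(n) = -15 - 3*n
(V(-2)*(-7))*(4 - 1*(-3)) = ((-15 - 3*(-2))*(-7))*(4 - 1*(-3)) = ((-15 + 6)*(-7))*(4 + 3) = -9*(-7)*7 = 63*7 = 441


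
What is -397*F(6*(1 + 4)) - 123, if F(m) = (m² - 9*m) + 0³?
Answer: -250233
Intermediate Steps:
F(m) = m² - 9*m (F(m) = (m² - 9*m) + 0 = m² - 9*m)
-397*F(6*(1 + 4)) - 123 = -397*6*(1 + 4)*(-9 + 6*(1 + 4)) - 123 = -397*6*5*(-9 + 6*5) - 123 = -11910*(-9 + 30) - 123 = -11910*21 - 123 = -397*630 - 123 = -250110 - 123 = -250233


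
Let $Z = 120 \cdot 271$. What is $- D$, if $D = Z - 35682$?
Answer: $3162$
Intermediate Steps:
$Z = 32520$
$D = -3162$ ($D = 32520 - 35682 = -3162$)
$- D = \left(-1\right) \left(-3162\right) = 3162$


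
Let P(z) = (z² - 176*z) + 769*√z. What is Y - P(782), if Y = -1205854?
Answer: -1679746 - 769*√782 ≈ -1.7013e+6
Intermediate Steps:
P(z) = z² - 176*z + 769*√z
Y - P(782) = -1205854 - (782² - 176*782 + 769*√782) = -1205854 - (611524 - 137632 + 769*√782) = -1205854 - (473892 + 769*√782) = -1205854 + (-473892 - 769*√782) = -1679746 - 769*√782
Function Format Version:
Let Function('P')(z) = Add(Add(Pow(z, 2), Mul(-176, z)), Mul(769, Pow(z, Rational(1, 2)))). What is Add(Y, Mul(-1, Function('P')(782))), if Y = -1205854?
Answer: Add(-1679746, Mul(-769, Pow(782, Rational(1, 2)))) ≈ -1.7013e+6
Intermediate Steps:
Function('P')(z) = Add(Pow(z, 2), Mul(-176, z), Mul(769, Pow(z, Rational(1, 2))))
Add(Y, Mul(-1, Function('P')(782))) = Add(-1205854, Mul(-1, Add(Pow(782, 2), Mul(-176, 782), Mul(769, Pow(782, Rational(1, 2)))))) = Add(-1205854, Mul(-1, Add(611524, -137632, Mul(769, Pow(782, Rational(1, 2)))))) = Add(-1205854, Mul(-1, Add(473892, Mul(769, Pow(782, Rational(1, 2)))))) = Add(-1205854, Add(-473892, Mul(-769, Pow(782, Rational(1, 2))))) = Add(-1679746, Mul(-769, Pow(782, Rational(1, 2))))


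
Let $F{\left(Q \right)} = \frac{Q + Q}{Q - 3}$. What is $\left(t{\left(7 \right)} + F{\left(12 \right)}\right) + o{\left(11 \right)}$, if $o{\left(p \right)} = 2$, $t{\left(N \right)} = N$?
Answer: $\frac{35}{3} \approx 11.667$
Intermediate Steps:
$F{\left(Q \right)} = \frac{2 Q}{-3 + Q}$
$\left(t{\left(7 \right)} + F{\left(12 \right)}\right) + o{\left(11 \right)} = \left(7 + 2 \cdot 12 \frac{1}{-3 + 12}\right) + 2 = \left(7 + 2 \cdot 12 \cdot \frac{1}{9}\right) + 2 = \left(7 + \frac{8}{3}\right) + 2 = \frac{29}{3} + 2 = \frac{35}{3}$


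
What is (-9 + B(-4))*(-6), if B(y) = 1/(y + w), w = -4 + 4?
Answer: 111/2 ≈ 55.500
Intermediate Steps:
w = 0
B(y) = 1/y (B(y) = 1/(y + 0) = 1/y)
(-9 + B(-4))*(-6) = (-9 + 1/(-4))*(-6) = (-9 - ¼)*(-6) = -37/4*(-6) = 111/2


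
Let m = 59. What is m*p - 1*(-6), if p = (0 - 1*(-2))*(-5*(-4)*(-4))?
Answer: -9434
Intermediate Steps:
p = -160 (p = (0 + 2)*(20*(-4)) = 2*(-80) = -160)
m*p - 1*(-6) = 59*(-160) - 1*(-6) = -9440 + 6 = -9434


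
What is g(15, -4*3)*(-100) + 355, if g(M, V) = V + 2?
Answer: 1355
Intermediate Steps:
g(M, V) = 2 + V
g(15, -4*3)*(-100) + 355 = (2 - 4*3)*(-100) + 355 = (2 - 12)*(-100) + 355 = -10*(-100) + 355 = 1000 + 355 = 1355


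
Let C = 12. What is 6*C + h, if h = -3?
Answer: 69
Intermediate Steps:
6*C + h = 6*12 - 3 = 72 - 3 = 69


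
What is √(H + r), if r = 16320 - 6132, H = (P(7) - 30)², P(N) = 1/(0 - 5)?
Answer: √277501/5 ≈ 105.36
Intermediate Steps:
P(N) = -⅕ (P(N) = 1/(-5) = -⅕)
H = 22801/25 (H = (-⅕ - 30)² = (-151/5)² = 22801/25 ≈ 912.04)
r = 10188
√(H + r) = √(22801/25 + 10188) = √(277501/25) = √277501/5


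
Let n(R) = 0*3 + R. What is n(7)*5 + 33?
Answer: 68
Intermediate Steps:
n(R) = R (n(R) = 0 + R = R)
n(7)*5 + 33 = 7*5 + 33 = 35 + 33 = 68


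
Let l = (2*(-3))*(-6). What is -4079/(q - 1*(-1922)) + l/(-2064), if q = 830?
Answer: -4127/2752 ≈ -1.4996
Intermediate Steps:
l = 36 (l = -6*(-6) = 36)
-4079/(q - 1*(-1922)) + l/(-2064) = -4079/(830 - 1*(-1922)) + 36/(-2064) = -4079/(830 + 1922) + 36*(-1/2064) = -4079/2752 - 3/172 = -4127/2752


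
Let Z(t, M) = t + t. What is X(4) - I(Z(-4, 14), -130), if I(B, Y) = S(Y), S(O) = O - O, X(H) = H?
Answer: 4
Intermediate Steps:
S(O) = 0
Z(t, M) = 2*t
I(B, Y) = 0
X(4) - I(Z(-4, 14), -130) = 4 - 1*0 = 4 + 0 = 4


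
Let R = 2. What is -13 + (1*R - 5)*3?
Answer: -22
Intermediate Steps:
-13 + (1*R - 5)*3 = -13 + (1*2 - 5)*3 = -13 + (2 - 5)*3 = -13 - 3*3 = -13 - 9 = -22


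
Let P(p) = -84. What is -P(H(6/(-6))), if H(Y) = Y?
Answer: 84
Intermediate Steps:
-P(H(6/(-6))) = -1*(-84) = 84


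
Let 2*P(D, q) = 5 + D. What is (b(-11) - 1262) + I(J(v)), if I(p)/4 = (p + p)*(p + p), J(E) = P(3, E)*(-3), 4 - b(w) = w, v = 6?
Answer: 1057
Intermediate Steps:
b(w) = 4 - w
P(D, q) = 5/2 + D/2 (P(D, q) = (5 + D)/2 = 5/2 + D/2)
J(E) = -12 (J(E) = (5/2 + (1/2)*3)*(-3) = (5/2 + 3/2)*(-3) = 4*(-3) = -12)
I(p) = 16*p**2 (I(p) = 4*((p + p)*(p + p)) = 4*((2*p)*(2*p)) = 4*(4*p**2) = 16*p**2)
(b(-11) - 1262) + I(J(v)) = ((4 - 1*(-11)) - 1262) + 16*(-12)**2 = ((4 + 11) - 1262) + 16*144 = (15 - 1262) + 2304 = -1247 + 2304 = 1057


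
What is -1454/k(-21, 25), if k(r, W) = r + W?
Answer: -727/2 ≈ -363.50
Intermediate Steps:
k(r, W) = W + r
-1454/k(-21, 25) = -1454/(25 - 21) = -1454/4 = -1454*¼ = -727/2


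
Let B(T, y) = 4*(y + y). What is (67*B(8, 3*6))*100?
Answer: 964800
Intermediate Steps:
B(T, y) = 8*y (B(T, y) = 4*(2*y) = 8*y)
(67*B(8, 3*6))*100 = (67*(8*(3*6)))*100 = (67*(8*18))*100 = (67*144)*100 = 9648*100 = 964800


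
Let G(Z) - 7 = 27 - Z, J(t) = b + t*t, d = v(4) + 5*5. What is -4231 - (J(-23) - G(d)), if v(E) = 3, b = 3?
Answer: -4757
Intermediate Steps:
d = 28 (d = 3 + 5*5 = 3 + 25 = 28)
J(t) = 3 + t² (J(t) = 3 + t*t = 3 + t²)
G(Z) = 34 - Z (G(Z) = 7 + (27 - Z) = 34 - Z)
-4231 - (J(-23) - G(d)) = -4231 - ((3 + (-23)²) - (34 - 1*28)) = -4231 - ((3 + 529) - (34 - 28)) = -4231 - (532 - 1*6) = -4231 - (532 - 6) = -4231 - 1*526 = -4231 - 526 = -4757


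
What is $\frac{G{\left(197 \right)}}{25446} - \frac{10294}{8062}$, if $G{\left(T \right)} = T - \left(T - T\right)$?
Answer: $- \frac{130176455}{102572826} \approx -1.2691$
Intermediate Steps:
$G{\left(T \right)} = T$ ($G{\left(T \right)} = T - 0 = T + 0 = T$)
$\frac{G{\left(197 \right)}}{25446} - \frac{10294}{8062} = \frac{197}{25446} - \frac{10294}{8062} = 197 \cdot \frac{1}{25446} - \frac{5147}{4031} = \frac{197}{25446} - \frac{5147}{4031} = - \frac{130176455}{102572826}$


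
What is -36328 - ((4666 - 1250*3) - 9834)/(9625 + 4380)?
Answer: -508764722/14005 ≈ -36327.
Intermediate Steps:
-36328 - ((4666 - 1250*3) - 9834)/(9625 + 4380) = -36328 - ((4666 - 3750) - 9834)/14005 = -36328 - (916 - 9834)/14005 = -36328 - (-8918)/14005 = -36328 - 1*(-8918/14005) = -36328 + 8918/14005 = -508764722/14005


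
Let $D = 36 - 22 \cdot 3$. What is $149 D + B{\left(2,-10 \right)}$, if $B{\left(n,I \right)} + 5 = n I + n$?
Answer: $-4493$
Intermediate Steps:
$B{\left(n,I \right)} = -5 + n + I n$ ($B{\left(n,I \right)} = -5 + \left(n I + n\right) = -5 + \left(I n + n\right) = -5 + \left(n + I n\right) = -5 + n + I n$)
$D = -30$ ($D = 36 - 66 = -30$)
$149 D + B{\left(2,-10 \right)} = 149 \left(-30\right) - 23 = -4470 - 23 = -4493$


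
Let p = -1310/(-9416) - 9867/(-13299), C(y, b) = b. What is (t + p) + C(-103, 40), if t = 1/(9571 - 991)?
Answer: 290868143/7114965 ≈ 40.881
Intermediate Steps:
t = 1/8580 ≈ 0.00011655
p = 128589/145948 (p = -1310*(-1/9416) - 9867*(-1/13299) = 655/4708 + 23/31 = 128589/145948 ≈ 0.88106)
(t + p) + C(-103, 40) = (1/8580 + 128589/145948) + 40 = 6269543/7114965 + 40 = 290868143/7114965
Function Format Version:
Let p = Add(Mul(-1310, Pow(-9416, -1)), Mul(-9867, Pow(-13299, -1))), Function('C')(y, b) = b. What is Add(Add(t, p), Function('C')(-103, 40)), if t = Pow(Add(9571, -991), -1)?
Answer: Rational(290868143, 7114965) ≈ 40.881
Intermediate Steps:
t = Rational(1, 8580) (t = Pow(8580, -1) = Rational(1, 8580) ≈ 0.00011655)
p = Rational(128589, 145948) (p = Add(Mul(-1310, Rational(-1, 9416)), Mul(-9867, Rational(-1, 13299))) = Add(Rational(655, 4708), Rational(23, 31)) = Rational(128589, 145948) ≈ 0.88106)
Add(Add(t, p), Function('C')(-103, 40)) = Add(Add(Rational(1, 8580), Rational(128589, 145948)), 40) = Add(Rational(6269543, 7114965), 40) = Rational(290868143, 7114965)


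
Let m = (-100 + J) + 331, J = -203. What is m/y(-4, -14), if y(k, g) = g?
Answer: -2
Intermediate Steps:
m = 28 (m = (-100 - 203) + 331 = -303 + 331 = 28)
m/y(-4, -14) = 28/(-14) = 28*(-1/14) = -2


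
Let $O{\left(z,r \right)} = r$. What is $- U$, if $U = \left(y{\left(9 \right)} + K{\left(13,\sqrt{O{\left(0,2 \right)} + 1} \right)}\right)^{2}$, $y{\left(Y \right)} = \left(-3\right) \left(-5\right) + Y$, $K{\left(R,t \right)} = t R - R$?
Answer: $-628 - 286 \sqrt{3} \approx -1123.4$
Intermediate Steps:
$K{\left(R,t \right)} = - R + R t$ ($K{\left(R,t \right)} = R t - R = - R + R t$)
$y{\left(Y \right)} = 15 + Y$
$U = \left(11 + 13 \sqrt{3}\right)^{2}$ ($U = \left(\left(15 + 9\right) + 13 \left(-1 + \sqrt{2 + 1}\right)\right)^{2} = \left(24 + 13 \left(-1 + \sqrt{3}\right)\right)^{2} = \left(24 - \left(13 - 13 \sqrt{3}\right)\right)^{2} = \left(11 + 13 \sqrt{3}\right)^{2} \approx 1123.4$)
$- U = - (628 + 286 \sqrt{3}) = -628 - 286 \sqrt{3}$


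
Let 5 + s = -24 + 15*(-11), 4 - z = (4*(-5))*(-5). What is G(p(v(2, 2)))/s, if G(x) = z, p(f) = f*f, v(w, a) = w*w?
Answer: 48/97 ≈ 0.49485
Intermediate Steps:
v(w, a) = w²
p(f) = f²
z = -96 (z = 4 - 4*(-5)*(-5) = 4 - (-20)*(-5) = 4 - 1*100 = 4 - 100 = -96)
G(x) = -96
s = -194 (s = -5 + (-24 + 15*(-11)) = -5 + (-24 - 165) = -5 - 189 = -194)
G(p(v(2, 2)))/s = -96/(-194) = -96*(-1/194) = 48/97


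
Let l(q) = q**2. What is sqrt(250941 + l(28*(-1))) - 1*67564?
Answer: -67564 + 5*sqrt(10069) ≈ -67062.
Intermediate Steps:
sqrt(250941 + l(28*(-1))) - 1*67564 = sqrt(250941 + (28*(-1))**2) - 1*67564 = sqrt(250941 + (-28)**2) - 67564 = sqrt(250941 + 784) - 67564 = sqrt(251725) - 67564 = 5*sqrt(10069) - 67564 = -67564 + 5*sqrt(10069)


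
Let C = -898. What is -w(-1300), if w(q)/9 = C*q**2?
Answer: 13658580000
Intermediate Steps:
w(q) = -8082*q**2 (w(q) = 9*(-898*q**2) = -8082*q**2)
-w(-1300) = -(-8082)*(-1300)**2 = -(-8082)*1690000 = -1*(-13658580000) = 13658580000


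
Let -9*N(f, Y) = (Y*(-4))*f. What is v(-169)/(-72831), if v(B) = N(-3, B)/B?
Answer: 4/218493 ≈ 1.8307e-5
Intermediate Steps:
N(f, Y) = 4*Y*f/9 (N(f, Y) = -Y*(-4)*f/9 = -(-4*Y)*f/9 = -(-4)*Y*f/9 = 4*Y*f/9)
v(B) = -4/3 (v(B) = ((4/9)*B*(-3))/B = (-4*B/3)/B = -4/3)
v(-169)/(-72831) = -4/3/(-72831) = -4/3*(-1/72831) = 4/218493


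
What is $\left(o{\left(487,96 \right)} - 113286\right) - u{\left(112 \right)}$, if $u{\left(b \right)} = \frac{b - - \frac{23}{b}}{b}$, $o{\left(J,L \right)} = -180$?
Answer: $- \frac{1423330071}{12544} \approx -1.1347 \cdot 10^{5}$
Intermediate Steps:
$u{\left(b \right)} = \frac{b + \frac{23}{b}}{b}$
$\left(o{\left(487,96 \right)} - 113286\right) - u{\left(112 \right)} = \left(-180 - 113286\right) - \left(1 + \frac{23}{12544}\right) = \left(-180 - 113286\right) - \left(1 + 23 \cdot \frac{1}{12544}\right) = -113466 - \left(1 + \frac{23}{12544}\right) = -113466 - \frac{12567}{12544} = - \frac{1423330071}{12544}$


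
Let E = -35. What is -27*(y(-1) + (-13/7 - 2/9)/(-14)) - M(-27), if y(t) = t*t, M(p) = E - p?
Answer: -2255/98 ≈ -23.010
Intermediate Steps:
M(p) = -35 - p
y(t) = t²
-27*(y(-1) + (-13/7 - 2/9)/(-14)) - M(-27) = -27*((-1)² + (-13/7 - 2/9)/(-14)) - (-35 - 1*(-27)) = -27*(1 + (-13*⅐ - 2*⅑)*(-1/14)) - (-35 + 27) = -27*(1 + (-13/7 - 2/9)*(-1/14)) - 1*(-8) = -27*(1 - 131/63*(-1/14)) + 8 = -27*(1 + 131/882) + 8 = -27*1013/882 + 8 = -3039/98 + 8 = -2255/98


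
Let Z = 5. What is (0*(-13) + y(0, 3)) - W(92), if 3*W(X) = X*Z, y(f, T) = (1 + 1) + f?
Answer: -454/3 ≈ -151.33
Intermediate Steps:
y(f, T) = 2 + f
W(X) = 5*X/3 (W(X) = (X*5)/3 = (5*X)/3 = 5*X/3)
(0*(-13) + y(0, 3)) - W(92) = (0*(-13) + (2 + 0)) - 5*92/3 = (0 + 2) - 1*460/3 = 2 - 460/3 = -454/3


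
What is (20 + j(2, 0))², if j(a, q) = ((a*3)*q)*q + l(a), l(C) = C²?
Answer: 576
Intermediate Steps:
j(a, q) = a² + 3*a*q² (j(a, q) = ((a*3)*q)*q + a² = ((3*a)*q)*q + a² = (3*a*q)*q + a² = 3*a*q² + a² = a² + 3*a*q²)
(20 + j(2, 0))² = (20 + 2*(2 + 3*0²))² = (20 + 2*(2 + 3*0))² = (20 + 2*(2 + 0))² = (20 + 2*2)² = (20 + 4)² = 24² = 576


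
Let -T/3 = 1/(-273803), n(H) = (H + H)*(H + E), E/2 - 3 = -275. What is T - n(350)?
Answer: 37182447403/273803 ≈ 1.3580e+5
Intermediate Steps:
E = -544 (E = 6 + 2*(-275) = 6 - 550 = -544)
n(H) = 2*H*(-544 + H) (n(H) = (H + H)*(H - 544) = (2*H)*(-544 + H) = 2*H*(-544 + H))
T = 3/273803 (T = -3/(-273803) = -3*(-1/273803) = 3/273803 ≈ 1.0957e-5)
T - n(350) = 3/273803 - 2*350*(-544 + 350) = 3/273803 - 2*350*(-194) = 3/273803 - 1*(-135800) = 3/273803 + 135800 = 37182447403/273803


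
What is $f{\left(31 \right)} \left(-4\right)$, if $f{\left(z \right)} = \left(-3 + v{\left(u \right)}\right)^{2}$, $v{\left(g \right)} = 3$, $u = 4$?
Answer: $0$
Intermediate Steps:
$f{\left(z \right)} = 0$ ($f{\left(z \right)} = \left(-3 + 3\right)^{2} = 0^{2} = 0$)
$f{\left(31 \right)} \left(-4\right) = 0 \left(-4\right) = 0$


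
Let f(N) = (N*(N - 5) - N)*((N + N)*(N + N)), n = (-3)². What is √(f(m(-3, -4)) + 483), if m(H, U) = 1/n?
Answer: √3168751/81 ≈ 21.977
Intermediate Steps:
n = 9
m(H, U) = ⅑ (m(H, U) = 1/9 = ⅑)
f(N) = 4*N²*(-N + N*(-5 + N)) (f(N) = (N*(-5 + N) - N)*((2*N)*(2*N)) = (-N + N*(-5 + N))*(4*N²) = 4*N²*(-N + N*(-5 + N)))
√(f(m(-3, -4)) + 483) = √(4*(⅑)³*(-6 + ⅑) + 483) = √(4*(1/729)*(-53/9) + 483) = √(-212/6561 + 483) = √(3168751/6561) = √3168751/81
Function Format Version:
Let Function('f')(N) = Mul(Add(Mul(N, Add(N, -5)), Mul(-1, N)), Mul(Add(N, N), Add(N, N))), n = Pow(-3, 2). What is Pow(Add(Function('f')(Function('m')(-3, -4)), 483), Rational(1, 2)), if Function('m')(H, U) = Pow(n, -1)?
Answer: Mul(Rational(1, 81), Pow(3168751, Rational(1, 2))) ≈ 21.977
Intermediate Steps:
n = 9
Function('m')(H, U) = Rational(1, 9) (Function('m')(H, U) = Pow(9, -1) = Rational(1, 9))
Function('f')(N) = Mul(4, Pow(N, 2), Add(Mul(-1, N), Mul(N, Add(-5, N)))) (Function('f')(N) = Mul(Add(Mul(N, Add(-5, N)), Mul(-1, N)), Mul(Mul(2, N), Mul(2, N))) = Mul(Add(Mul(-1, N), Mul(N, Add(-5, N))), Mul(4, Pow(N, 2))) = Mul(4, Pow(N, 2), Add(Mul(-1, N), Mul(N, Add(-5, N)))))
Pow(Add(Function('f')(Function('m')(-3, -4)), 483), Rational(1, 2)) = Pow(Add(Mul(4, Pow(Rational(1, 9), 3), Add(-6, Rational(1, 9))), 483), Rational(1, 2)) = Pow(Add(Mul(4, Rational(1, 729), Rational(-53, 9)), 483), Rational(1, 2)) = Pow(Add(Rational(-212, 6561), 483), Rational(1, 2)) = Pow(Rational(3168751, 6561), Rational(1, 2)) = Mul(Rational(1, 81), Pow(3168751, Rational(1, 2)))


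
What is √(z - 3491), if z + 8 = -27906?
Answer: I*√31405 ≈ 177.21*I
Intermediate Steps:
z = -27914 (z = -8 - 27906 = -27914)
√(z - 3491) = √(-27914 - 3491) = √(-31405) = I*√31405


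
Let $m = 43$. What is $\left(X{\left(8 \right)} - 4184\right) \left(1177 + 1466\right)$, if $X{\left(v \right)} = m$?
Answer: $-10944663$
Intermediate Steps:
$X{\left(v \right)} = 43$
$\left(X{\left(8 \right)} - 4184\right) \left(1177 + 1466\right) = \left(43 - 4184\right) \left(1177 + 1466\right) = \left(-4141\right) 2643 = -10944663$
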